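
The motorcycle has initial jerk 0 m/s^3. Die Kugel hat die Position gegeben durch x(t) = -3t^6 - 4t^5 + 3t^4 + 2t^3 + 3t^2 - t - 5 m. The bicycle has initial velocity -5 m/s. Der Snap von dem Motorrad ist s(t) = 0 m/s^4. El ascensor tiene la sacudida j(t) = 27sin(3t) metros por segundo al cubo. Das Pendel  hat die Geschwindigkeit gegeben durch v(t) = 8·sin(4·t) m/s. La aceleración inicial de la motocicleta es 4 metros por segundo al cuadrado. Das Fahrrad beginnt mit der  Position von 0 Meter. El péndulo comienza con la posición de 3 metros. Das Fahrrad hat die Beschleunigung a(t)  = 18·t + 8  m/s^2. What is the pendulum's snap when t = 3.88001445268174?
Starting from velocity v(t) = 8·sin(4·t), we take 3 derivatives. Taking d/dt of v(t), we find a(t) = 32·cos(4·t). The derivative of acceleration gives jerk: j(t) = -128·sin(4·t). The derivative of jerk gives snap: s(t) = -512·cos(4·t). We have snap s(t) = -512·cos(4·t). Substituting t = 3.88001445268174: s(3.88001445268174) = 502.987598737062.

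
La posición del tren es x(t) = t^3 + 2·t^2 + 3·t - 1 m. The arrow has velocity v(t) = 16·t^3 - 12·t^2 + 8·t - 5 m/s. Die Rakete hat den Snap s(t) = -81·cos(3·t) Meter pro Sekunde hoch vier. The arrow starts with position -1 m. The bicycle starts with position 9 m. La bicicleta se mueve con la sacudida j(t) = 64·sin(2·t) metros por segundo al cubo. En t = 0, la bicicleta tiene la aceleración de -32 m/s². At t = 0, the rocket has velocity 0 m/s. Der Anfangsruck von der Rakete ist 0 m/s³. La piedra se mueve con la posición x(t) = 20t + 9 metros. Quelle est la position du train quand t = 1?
De l'équation de la position x(t) = t^3 + 2·t^2 + 3·t - 1, nous substituons t = 1 pour obtenir x = 5.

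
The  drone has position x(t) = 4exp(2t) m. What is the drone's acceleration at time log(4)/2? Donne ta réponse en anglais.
Starting from position x(t) = 4·exp(2·t), we take 2 derivatives. The derivative of position gives velocity: v(t) = 8·exp(2·t). The derivative of velocity gives acceleration: a(t) = 16·exp(2·t). Using a(t) = 16·exp(2·t) and substituting t = log(4)/2, we find a = 64.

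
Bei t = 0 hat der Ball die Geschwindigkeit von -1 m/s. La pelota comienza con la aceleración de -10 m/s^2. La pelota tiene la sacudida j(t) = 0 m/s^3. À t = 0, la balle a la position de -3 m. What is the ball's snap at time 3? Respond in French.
Pour résoudre ceci, nous devons prendre 1 dérivée de notre équation du jerk j(t) = 0. La dérivée du jerk donne le snap: s(t) = 0. En utilisant s(t) = 0 et en substituant t = 3, nous trouvons s = 0.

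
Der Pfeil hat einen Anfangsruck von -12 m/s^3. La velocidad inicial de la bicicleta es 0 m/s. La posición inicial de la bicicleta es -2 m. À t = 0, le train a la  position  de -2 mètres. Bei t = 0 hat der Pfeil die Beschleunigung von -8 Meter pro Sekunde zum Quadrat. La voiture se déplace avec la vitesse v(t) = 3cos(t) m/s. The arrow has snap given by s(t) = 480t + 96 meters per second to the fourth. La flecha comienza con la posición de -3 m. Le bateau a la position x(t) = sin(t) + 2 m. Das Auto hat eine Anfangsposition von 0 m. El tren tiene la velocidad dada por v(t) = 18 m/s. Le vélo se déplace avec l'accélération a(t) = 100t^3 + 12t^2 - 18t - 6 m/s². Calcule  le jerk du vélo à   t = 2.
Pour résoudre ceci, nous devons prendre 1 dérivée de notre équation de l'accélération a(t) = 100·t^3 + 12·t^2 - 18·t - 6. En prenant d/dt de a(t), nous trouvons j(t) = 300·t^2 + 24·t - 18. Nous avons le jerk j(t) = 300·t^2 + 24·t - 18. En substituant t = 2: j(2) = 1230.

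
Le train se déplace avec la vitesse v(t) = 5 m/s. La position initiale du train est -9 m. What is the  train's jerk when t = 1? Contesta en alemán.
Um dies zu lösen, müssen wir 2 Ableitungen unserer Gleichung für die Geschwindigkeit v(t) = 5 nehmen. Durch Ableiten von der Geschwindigkeit erhalten wir die Beschleunigung: a(t) = 0. Mit d/dt von a(t) finden wir j(t) = 0. Mit j(t) = 0 und Einsetzen von t = 1, finden wir j = 0.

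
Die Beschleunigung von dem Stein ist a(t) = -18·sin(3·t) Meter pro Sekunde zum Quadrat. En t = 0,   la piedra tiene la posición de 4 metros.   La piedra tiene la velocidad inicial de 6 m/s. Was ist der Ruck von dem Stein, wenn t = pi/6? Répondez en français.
Nous devons dériver notre équation de l'accélération a(t) = -18·sin(3·t) 1 fois. En prenant d/dt de a(t), nous trouvons j(t) = -54·cos(3·t). De l'équation du jerk j(t) = -54·cos(3·t), nous substituons t = pi/6 pour obtenir j = 0.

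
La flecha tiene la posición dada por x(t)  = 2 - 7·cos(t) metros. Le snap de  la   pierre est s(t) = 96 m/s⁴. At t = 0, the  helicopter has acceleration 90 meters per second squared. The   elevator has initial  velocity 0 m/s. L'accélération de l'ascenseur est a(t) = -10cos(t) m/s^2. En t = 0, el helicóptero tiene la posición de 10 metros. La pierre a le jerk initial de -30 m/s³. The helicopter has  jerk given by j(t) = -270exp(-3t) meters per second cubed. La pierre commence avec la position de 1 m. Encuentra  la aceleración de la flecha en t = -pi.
Para resolver esto, necesitamos tomar 2 derivadas de nuestra ecuación de la posición x(t) = 2 - 7·cos(t). Derivando la posición, obtenemos la velocidad: v(t) = 7·sin(t). La derivada de la velocidad da la aceleración: a(t) = 7·cos(t). Usando a(t) = 7·cos(t) y sustituyendo t = -pi, encontramos a = -7.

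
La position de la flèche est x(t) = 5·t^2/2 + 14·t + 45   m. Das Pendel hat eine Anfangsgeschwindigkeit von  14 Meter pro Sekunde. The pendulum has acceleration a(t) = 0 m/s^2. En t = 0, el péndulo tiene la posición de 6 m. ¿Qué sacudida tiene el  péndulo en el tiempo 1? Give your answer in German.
Wir müssen unsere Gleichung für die Beschleunigung a(t) = 0 1-mal ableiten. Durch Ableiten von der Beschleunigung erhalten wir den Ruck: j(t) = 0. Aus der Gleichung für den Ruck j(t) = 0, setzen wir t = 1 ein und erhalten j = 0.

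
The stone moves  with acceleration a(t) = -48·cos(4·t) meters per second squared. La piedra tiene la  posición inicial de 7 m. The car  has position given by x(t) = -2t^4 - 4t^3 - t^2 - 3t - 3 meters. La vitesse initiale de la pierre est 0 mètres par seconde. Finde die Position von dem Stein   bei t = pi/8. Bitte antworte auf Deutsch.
Wir müssen das Integral unserer Gleichung für die Beschleunigung a(t) = -48·cos(4·t) 2-mal finden. Mit ∫a(t)dt und Anwendung von v(0) = 0, finden wir v(t) = -12·sin(4·t). Die Stammfunktion von der Geschwindigkeit ist die Position. Mit x(0) = 7 erhalten wir x(t) = 3·cos(4·t) + 4. Aus der Gleichung für die Position x(t) = 3·cos(4·t) + 4, setzen wir t = pi/8 ein und erhalten x = 4.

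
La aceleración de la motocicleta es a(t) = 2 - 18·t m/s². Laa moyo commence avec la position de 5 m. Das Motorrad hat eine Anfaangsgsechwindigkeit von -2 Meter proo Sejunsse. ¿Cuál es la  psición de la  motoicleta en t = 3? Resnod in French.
Pour résoudre ceci, nous devons prendre 2 primitives de notre équation de l'accélération a(t) = 2 - 18·t. En intégrant l'accélération et en utilisant la condition initiale v(0) = -2, nous obtenons v(t) = -9·t^2 + 2·t - 2. L'intégrale de la vitesse est la position. En utilisant x(0) = 5, nous obtenons x(t) = -3·t^3 + t^2 - 2·t + 5. De l'équation de la position x(t) = -3·t^3 + t^2 - 2·t + 5, nous substituons t = 3 pour obtenir x = -73.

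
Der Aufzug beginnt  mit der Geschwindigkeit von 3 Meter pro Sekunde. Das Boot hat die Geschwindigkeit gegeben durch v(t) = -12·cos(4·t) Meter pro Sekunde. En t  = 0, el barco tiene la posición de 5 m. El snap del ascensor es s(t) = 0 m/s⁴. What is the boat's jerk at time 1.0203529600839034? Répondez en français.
Pour résoudre ceci, nous devons prendre 2 dérivées de notre équation de la vitesse v(t) = -12·cos(4·t). La dérivée de la vitesse donne l'accélération: a(t) = 48·sin(4·t). La dérivée de l'accélération donne le jerk: j(t) = 192·cos(4·t). De l'équation du jerk j(t) = 192·cos(4·t), nous substituons t = 1.0203529600839034 pour obtenir j = -113.267334258677.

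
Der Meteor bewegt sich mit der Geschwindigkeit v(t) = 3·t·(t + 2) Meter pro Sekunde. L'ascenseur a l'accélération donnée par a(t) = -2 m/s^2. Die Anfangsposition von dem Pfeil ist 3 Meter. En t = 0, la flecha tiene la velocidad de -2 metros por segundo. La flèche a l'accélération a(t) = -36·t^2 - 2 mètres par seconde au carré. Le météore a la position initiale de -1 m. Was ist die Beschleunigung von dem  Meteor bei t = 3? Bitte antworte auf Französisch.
En partant de la vitesse v(t) = 3·t·(t + 2), nous prenons 1 dérivée. En prenant d/dt de v(t), nous trouvons a(t) = 6·t + 6. Nous avons l'accélération a(t) = 6·t + 6. En substituant t = 3: a(3) = 24.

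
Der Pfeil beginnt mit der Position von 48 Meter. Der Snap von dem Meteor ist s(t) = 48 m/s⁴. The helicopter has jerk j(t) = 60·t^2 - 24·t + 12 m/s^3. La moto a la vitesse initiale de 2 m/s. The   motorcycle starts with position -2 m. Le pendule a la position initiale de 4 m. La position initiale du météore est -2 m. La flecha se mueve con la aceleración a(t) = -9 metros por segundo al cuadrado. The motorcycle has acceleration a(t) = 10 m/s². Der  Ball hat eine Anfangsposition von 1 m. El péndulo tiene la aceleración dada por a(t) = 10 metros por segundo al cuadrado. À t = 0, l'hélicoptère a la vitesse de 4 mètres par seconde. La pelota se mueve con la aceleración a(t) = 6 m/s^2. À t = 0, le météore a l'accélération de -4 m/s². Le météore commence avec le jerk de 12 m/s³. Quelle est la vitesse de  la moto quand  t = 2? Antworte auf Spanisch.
Partiendo de la aceleración a(t) = 10, tomamos 1 integral. Tomando ∫a(t)dt y aplicando v(0) = 2, encontramos v(t) = 10·t + 2. Tenemos la velocidad v(t) = 10·t + 2. Sustituyendo t = 2: v(2) = 22.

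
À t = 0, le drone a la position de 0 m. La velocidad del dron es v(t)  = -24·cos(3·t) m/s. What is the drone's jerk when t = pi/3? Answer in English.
We must differentiate our velocity equation v(t) = -24·cos(3·t) 2 times. Taking d/dt of v(t), we find a(t) = 72·sin(3·t). Taking d/dt of a(t), we find j(t) = 216·cos(3·t). We have jerk j(t) = 216·cos(3·t). Substituting t = pi/3: j(pi/3) = -216.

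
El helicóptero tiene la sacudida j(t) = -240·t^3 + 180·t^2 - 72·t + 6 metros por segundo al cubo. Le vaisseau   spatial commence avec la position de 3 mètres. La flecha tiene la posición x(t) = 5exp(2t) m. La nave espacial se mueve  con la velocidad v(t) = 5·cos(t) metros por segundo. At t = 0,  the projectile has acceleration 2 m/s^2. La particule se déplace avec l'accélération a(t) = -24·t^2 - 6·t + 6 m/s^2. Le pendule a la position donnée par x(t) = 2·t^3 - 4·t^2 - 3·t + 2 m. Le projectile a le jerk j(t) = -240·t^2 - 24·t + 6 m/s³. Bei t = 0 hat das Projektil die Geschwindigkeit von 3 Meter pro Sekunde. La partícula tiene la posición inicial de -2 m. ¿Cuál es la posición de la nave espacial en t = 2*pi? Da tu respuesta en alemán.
Wir müssen unsere Gleichung für die Geschwindigkeit v(t) = 5·cos(t) 1-mal integrieren. Das Integral von der Geschwindigkeit, mit x(0) = 3, ergibt die Position: x(t) = 5·sin(t) + 3. Mit x(t) = 5·sin(t) + 3 und Einsetzen von t = 2*pi, finden wir x = 3.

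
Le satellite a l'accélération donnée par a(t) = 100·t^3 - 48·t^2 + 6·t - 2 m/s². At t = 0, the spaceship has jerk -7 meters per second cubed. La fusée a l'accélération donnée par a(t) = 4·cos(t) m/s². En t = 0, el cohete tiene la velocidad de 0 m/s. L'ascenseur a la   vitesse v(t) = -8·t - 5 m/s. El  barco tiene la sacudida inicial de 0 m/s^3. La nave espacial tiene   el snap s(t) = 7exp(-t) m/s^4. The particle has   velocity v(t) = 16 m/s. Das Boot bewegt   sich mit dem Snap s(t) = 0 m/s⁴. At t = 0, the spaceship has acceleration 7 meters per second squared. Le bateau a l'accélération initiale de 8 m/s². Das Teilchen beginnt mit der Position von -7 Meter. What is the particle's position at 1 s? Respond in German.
Ausgehend von der Geschwindigkeit v(t) = 16, nehmen wir 1 Stammfunktion. Die Stammfunktion von der Geschwindigkeit ist die Position. Mit x(0) = -7 erhalten wir x(t) = 16·t - 7. Mit x(t) = 16·t - 7 und Einsetzen von t = 1, finden wir x = 9.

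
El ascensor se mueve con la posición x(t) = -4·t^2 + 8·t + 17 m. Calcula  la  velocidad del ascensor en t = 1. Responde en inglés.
Starting from position x(t) = -4·t^2 + 8·t + 17, we take 1 derivative. The derivative of position gives velocity: v(t) = 8 - 8·t. From the given velocity equation v(t) = 8 - 8·t, we substitute t = 1 to get v = 0.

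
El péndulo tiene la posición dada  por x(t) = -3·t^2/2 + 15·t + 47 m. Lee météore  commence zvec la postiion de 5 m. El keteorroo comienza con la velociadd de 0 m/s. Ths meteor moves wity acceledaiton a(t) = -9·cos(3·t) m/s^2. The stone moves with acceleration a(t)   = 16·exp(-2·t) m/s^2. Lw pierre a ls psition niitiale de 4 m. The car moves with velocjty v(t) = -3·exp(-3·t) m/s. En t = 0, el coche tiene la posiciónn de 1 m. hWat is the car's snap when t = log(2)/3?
To solve this, we need to take 3 derivatives of our velocity equation v(t) = -3·exp(-3·t). The derivative of velocity gives acceleration: a(t) = 9·exp(-3·t). Differentiating acceleration, we get jerk: j(t) = -27·exp(-3·t). Differentiating jerk, we get snap: s(t) = 81·exp(-3·t). From the given snap equation s(t) = 81·exp(-3·t), we substitute t = log(2)/3 to get s = 81/2.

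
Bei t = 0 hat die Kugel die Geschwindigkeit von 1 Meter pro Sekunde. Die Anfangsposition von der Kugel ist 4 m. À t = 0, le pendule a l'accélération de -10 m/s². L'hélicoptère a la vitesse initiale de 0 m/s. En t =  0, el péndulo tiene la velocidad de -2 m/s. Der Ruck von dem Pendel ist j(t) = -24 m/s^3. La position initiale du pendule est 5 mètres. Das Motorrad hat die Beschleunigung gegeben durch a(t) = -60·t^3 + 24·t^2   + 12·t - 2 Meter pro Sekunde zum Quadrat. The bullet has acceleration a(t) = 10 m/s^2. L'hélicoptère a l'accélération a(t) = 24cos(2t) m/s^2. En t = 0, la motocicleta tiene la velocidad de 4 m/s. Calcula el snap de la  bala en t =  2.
Debemos derivar nuestra ecuación de la aceleración a(t) = 10 2 veces. Tomando d/dt de a(t), encontramos j(t) = 0. Tomando d/dt de j(t), encontramos s(t) = 0. Tenemos el snap s(t) = 0. Sustituyendo t = 2: s(2) = 0.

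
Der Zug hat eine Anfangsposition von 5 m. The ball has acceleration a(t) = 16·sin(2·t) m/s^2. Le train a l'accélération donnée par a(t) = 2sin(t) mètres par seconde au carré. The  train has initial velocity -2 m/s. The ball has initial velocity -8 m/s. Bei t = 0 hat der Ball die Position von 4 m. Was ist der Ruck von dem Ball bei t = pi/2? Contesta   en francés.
Nous devons dériver notre équation de l'accélération a(t) = 16·sin(2·t) 1 fois. La dérivée de l'accélération donne le jerk: j(t) = 32·cos(2·t). Nous avons le jerk j(t) = 32·cos(2·t). En substituant t = pi/2: j(pi/2) = -32.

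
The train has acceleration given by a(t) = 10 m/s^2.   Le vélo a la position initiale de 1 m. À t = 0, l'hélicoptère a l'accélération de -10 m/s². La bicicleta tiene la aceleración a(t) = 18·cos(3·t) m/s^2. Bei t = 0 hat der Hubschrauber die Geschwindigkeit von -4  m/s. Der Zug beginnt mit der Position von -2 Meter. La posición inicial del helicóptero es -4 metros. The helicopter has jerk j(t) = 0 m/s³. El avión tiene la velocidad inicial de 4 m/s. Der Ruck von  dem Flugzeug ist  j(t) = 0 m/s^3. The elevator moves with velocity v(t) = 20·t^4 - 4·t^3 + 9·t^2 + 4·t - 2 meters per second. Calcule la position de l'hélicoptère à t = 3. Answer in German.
Ausgehend von dem Ruck j(t) = 0, nehmen wir 3 Integrale. Das Integral von dem Ruck ist die Beschleunigung. Mit a(0) = -10 erhalten wir a(t) = -10. Die Stammfunktion von der Beschleunigung ist die Geschwindigkeit. Mit v(0) = -4 erhalten wir v(t) = -10·t - 4. Das Integral von der Geschwindigkeit, mit x(0) = -4, ergibt die Position: x(t) = -5·t^2 - 4·t - 4. Mit x(t) = -5·t^2 - 4·t - 4 und Einsetzen von t = 3, finden wir x = -61.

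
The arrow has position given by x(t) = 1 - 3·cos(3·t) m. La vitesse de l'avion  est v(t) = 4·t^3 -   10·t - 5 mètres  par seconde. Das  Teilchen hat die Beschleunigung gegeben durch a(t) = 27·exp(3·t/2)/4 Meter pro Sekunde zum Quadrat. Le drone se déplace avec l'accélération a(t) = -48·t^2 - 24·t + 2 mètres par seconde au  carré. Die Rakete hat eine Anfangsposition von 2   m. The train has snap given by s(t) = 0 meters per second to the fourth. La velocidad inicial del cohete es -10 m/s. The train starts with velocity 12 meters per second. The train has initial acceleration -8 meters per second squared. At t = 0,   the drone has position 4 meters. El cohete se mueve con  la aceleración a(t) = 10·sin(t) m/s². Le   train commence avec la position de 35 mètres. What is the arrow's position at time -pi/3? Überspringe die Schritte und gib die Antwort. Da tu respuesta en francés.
x(-pi/3) = 4.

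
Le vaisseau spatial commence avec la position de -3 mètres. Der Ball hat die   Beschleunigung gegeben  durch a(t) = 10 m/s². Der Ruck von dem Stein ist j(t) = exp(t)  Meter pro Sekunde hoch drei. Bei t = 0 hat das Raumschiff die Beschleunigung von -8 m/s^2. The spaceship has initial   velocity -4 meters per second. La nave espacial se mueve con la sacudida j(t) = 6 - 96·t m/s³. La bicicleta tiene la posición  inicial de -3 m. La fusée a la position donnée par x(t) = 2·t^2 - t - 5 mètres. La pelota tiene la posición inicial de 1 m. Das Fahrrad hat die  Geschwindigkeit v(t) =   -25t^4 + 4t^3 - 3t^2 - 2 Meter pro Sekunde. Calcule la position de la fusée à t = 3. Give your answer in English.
We have position x(t) = 2·t^2 - t - 5. Substituting t = 3: x(3) = 10.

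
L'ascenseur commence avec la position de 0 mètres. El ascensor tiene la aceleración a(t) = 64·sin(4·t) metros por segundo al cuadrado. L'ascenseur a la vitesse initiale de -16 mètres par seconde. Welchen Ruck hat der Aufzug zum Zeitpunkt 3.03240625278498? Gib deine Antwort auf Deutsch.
Ausgehend von der Beschleunigung a(t) = 64·sin(4·t), nehmen wir 1 Ableitung. Durch Ableiten von der Beschleunigung erhalten wir den Ruck: j(t) = 256·cos(4·t). Mit j(t) = 256·cos(4·t) und Einsetzen von t = 3.03240625278498, finden wir j = 231.970059684939.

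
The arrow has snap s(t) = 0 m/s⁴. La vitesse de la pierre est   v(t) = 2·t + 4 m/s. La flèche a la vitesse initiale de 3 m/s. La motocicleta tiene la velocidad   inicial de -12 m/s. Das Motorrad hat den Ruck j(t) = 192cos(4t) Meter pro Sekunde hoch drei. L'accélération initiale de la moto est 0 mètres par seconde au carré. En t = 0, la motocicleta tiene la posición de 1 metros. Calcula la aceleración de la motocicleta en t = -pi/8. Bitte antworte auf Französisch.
Nous devons intégrer notre équation du jerk j(t) = 192·cos(4·t) 1 fois. L'intégrale du jerk, avec a(0) = 0, donne l'accélération: a(t) = 48·sin(4·t). De l'équation de l'accélération a(t) = 48·sin(4·t), nous substituons t = -pi/8 pour obtenir a = -48.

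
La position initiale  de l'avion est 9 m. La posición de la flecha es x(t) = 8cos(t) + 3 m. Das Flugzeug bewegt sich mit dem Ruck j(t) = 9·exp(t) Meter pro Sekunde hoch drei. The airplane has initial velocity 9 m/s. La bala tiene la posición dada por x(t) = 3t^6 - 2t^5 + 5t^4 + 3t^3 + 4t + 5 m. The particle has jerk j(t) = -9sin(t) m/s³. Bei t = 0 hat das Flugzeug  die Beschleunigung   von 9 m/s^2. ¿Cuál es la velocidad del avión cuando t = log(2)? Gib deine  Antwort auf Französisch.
Nous devons trouver la primitive de notre équation du jerk j(t) = 9·exp(t) 2 fois. La primitive du jerk, avec a(0) = 9, donne l'accélération: a(t) = 9·exp(t). En intégrant l'accélération et en utilisant la condition initiale v(0) = 9, nous obtenons v(t) = 9·exp(t). De l'équation de la vitesse v(t) = 9·exp(t), nous substituons t = log(2) pour obtenir v = 18.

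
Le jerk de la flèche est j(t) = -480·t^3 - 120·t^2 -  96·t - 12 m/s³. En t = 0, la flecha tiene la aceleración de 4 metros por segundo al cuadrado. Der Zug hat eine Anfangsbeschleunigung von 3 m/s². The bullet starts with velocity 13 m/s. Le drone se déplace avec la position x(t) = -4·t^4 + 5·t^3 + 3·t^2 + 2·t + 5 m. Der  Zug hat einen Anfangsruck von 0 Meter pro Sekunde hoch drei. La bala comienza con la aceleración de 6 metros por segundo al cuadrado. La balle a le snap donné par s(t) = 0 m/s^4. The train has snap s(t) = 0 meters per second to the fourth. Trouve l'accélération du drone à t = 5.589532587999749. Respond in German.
Ausgehend von der Position x(t) = -4·t^4 + 5·t^3 + 3·t^2 + 2·t + 5, nehmen wir 2 Ableitungen. Die Ableitung von der Position ergibt die Geschwindigkeit: v(t) = -16·t^3 + 15·t^2 + 6·t + 2. Mit d/dt von v(t) finden wir a(t) = -48·t^2 + 30·t + 6. Aus der Gleichung für die Beschleunigung a(t) = -48·t^2 + 30·t + 6, setzen wir t = 5.589532587999749 ein und erhalten a = -1325.97200087094.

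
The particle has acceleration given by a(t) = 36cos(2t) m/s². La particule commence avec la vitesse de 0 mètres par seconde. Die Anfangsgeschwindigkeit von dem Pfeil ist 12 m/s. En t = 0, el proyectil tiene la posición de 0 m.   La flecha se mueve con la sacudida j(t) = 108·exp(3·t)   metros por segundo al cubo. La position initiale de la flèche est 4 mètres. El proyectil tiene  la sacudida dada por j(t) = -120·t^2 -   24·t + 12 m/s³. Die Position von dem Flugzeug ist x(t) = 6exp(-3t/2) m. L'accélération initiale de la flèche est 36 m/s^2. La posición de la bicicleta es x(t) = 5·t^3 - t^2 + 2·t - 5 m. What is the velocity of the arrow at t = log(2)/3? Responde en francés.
Pour résoudre ceci, nous devons prendre 2 primitives de notre équation du jerk j(t) = 108·exp(3·t). En intégrant le jerk et en utilisant la condition initiale a(0) = 36, nous obtenons a(t) = 36·exp(3·t). L'intégrale de l'accélération, avec v(0) = 12, donne la vitesse: v(t) = 12·exp(3·t). En utilisant v(t) = 12·exp(3·t) et en substituant t = log(2)/3, nous trouvons v = 24.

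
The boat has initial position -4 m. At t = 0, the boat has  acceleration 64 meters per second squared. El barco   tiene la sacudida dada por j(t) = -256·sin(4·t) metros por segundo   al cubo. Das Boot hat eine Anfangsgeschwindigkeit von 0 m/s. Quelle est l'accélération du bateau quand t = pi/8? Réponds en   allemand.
Wir müssen unsere Gleichung für den Ruck j(t) = -256·sin(4·t) 1-mal integrieren. Das Integral von dem Ruck ist die Beschleunigung. Mit a(0) = 64 erhalten wir a(t) = 64·cos(4·t). Mit a(t) = 64·cos(4·t) und Einsetzen von t = pi/8, finden wir a = 0.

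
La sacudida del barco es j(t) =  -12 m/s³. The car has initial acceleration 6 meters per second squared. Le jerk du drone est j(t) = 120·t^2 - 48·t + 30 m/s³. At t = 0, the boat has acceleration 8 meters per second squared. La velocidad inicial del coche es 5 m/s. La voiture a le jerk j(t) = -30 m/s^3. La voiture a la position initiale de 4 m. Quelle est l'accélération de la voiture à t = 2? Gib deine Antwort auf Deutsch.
Wir müssen unsere Gleichung für den Ruck j(t) = -30 1-mal integrieren. Mit ∫j(t)dt und Anwendung von a(0) = 6, finden wir a(t) = 6 - 30·t. Wir haben die Beschleunigung a(t) = 6 - 30·t. Durch Einsetzen von t = 2: a(2) = -54.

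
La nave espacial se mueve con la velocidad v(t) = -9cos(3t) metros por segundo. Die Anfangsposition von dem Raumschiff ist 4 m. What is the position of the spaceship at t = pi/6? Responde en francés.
En partant de la vitesse v(t) = -9·cos(3·t), nous prenons 1 primitive. En prenant ∫v(t)dt et en appliquant x(0) = 4, nous trouvons x(t) = 4 - 3·sin(3·t). Nous avons la position x(t) = 4 - 3·sin(3·t). En substituant t = pi/6: x(pi/6) = 1.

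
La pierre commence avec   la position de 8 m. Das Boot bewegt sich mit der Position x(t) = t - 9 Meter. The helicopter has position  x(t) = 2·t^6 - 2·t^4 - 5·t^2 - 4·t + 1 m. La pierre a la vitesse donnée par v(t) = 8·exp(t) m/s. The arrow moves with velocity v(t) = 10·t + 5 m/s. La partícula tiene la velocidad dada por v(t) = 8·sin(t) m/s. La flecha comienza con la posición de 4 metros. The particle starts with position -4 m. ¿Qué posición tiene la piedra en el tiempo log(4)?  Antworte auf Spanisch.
Para resolver esto, necesitamos tomar 1 antiderivada de nuestra ecuación de la velocidad v(t) = 8·exp(t). Tomando ∫v(t)dt y aplicando x(0) = 8, encontramos x(t) = 8·exp(t). Tenemos la posición x(t) = 8·exp(t). Sustituyendo t = log(4): x(log(4)) = 32.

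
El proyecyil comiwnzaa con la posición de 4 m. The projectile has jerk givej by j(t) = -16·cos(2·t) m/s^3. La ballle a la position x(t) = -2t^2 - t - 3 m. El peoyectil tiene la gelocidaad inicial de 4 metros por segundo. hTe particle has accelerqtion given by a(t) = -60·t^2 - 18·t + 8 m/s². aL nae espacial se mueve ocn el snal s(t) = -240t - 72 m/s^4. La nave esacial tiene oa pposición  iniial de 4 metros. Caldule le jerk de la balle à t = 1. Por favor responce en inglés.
Starting from position x(t) = -2·t^2 - t - 3, we take 3 derivatives. The derivative of position gives velocity: v(t) = -4·t - 1. Differentiating velocity, we get acceleration: a(t) = -4. Differentiating acceleration, we get jerk: j(t) = 0. Using j(t) = 0 and substituting t = 1, we find j = 0.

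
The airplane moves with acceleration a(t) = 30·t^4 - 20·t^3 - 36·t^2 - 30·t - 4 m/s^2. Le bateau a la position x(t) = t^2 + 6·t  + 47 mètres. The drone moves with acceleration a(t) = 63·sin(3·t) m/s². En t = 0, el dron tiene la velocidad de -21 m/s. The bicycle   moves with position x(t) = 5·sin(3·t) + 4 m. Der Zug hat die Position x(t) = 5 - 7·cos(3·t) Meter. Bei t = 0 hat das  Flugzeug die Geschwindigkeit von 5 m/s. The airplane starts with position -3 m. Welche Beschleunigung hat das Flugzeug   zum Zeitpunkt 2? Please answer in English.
We have acceleration a(t) = 30·t^4 - 20·t^3 - 36·t^2 - 30·t - 4. Substituting t = 2: a(2) = 112.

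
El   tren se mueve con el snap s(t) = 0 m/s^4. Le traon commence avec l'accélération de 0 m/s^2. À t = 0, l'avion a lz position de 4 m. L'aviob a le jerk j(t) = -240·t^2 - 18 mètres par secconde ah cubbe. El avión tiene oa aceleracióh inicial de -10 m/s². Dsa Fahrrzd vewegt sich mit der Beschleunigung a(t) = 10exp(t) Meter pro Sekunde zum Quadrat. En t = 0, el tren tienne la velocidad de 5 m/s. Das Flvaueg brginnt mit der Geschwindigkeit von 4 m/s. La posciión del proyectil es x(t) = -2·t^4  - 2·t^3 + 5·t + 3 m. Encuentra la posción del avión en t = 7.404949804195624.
Necesitamos integrar nuestra ecuación de la sacudida j(t) = -240·t^2 - 18 3 veces. La antiderivada de la sacudida, con a(0) = -10, da la aceleración: a(t) = -80·t^3 - 18·t - 10. Tomando ∫a(t)dt y aplicando v(0) = 4, encontramos v(t) = -20·t^4 - 9·t^2 - 10·t + 4. Integrando la velocidad y usando la condición inicial x(0) = 4, obtenemos x(t) = -4·t^5 - 3·t^3 - 5·t^2 + 4·t + 4. Usando x(t) = -4·t^5 - 3·t^3 - 5·t^2 + 4·t + 4 y sustituyendo t = 7.404949804195624, encontramos x = -90516.1774161396.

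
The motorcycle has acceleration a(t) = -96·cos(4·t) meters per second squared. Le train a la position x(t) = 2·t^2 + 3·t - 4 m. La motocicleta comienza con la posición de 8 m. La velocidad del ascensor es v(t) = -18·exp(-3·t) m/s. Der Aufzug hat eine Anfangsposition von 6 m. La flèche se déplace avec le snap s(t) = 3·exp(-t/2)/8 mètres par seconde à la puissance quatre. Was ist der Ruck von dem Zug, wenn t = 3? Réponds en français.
Pour résoudre ceci, nous devons prendre 3 dérivées de notre équation de la position x(t) = 2·t^2 + 3·t - 4. La dérivée de la position donne la vitesse: v(t) = 4·t + 3. La dérivée de la vitesse donne l'accélération: a(t) = 4. En dérivant l'accélération, nous obtenons le jerk: j(t) = 0. En utilisant j(t) = 0 et en substituant t = 3, nous trouvons j = 0.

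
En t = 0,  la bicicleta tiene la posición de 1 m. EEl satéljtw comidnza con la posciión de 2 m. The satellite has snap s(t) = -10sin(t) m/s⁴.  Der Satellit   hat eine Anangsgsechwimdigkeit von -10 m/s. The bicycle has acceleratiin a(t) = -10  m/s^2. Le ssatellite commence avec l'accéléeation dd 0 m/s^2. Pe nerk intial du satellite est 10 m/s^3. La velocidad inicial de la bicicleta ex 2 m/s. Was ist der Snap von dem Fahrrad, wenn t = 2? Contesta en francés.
En partant de l'accélération a(t) = -10, nous prenons 2 dérivées. En prenant d/dt de a(t), nous trouvons j(t) = 0. En dérivant le jerk, nous obtenons le snap: s(t) = 0. De l'équation du snap s(t) = 0, nous substituons t = 2 pour obtenir s = 0.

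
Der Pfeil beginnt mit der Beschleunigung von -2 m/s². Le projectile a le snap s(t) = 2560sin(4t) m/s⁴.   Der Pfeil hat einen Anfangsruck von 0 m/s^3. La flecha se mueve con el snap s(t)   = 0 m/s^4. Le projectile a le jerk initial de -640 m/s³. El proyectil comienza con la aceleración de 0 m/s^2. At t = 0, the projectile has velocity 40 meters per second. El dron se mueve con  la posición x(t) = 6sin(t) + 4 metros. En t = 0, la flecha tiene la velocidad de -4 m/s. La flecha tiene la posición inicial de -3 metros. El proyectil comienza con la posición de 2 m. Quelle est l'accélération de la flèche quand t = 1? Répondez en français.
Nous devons intégrer notre équation du snap s(t) = 0 2 fois. En intégrant le snap et en utilisant la condition initiale j(0) = 0, nous obtenons j(t) = 0. En intégrant le jerk et en utilisant la condition initiale a(0) = -2, nous obtenons a(t) = -2. De l'équation de l'accélération a(t) = -2, nous substituons t = 1 pour obtenir a = -2.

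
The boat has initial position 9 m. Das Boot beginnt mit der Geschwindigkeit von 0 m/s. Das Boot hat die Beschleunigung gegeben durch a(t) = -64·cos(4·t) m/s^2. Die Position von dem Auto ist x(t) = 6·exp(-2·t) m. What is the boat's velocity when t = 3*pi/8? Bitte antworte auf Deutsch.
Um dies zu lösen, müssen wir 1 Integral unserer Gleichung für die Beschleunigung a(t) = -64·cos(4·t) finden. Mit ∫a(t)dt und Anwendung von v(0) = 0, finden wir v(t) = -16·sin(4·t). Wir haben die Geschwindigkeit v(t) = -16·sin(4·t). Durch Einsetzen von t = 3*pi/8: v(3*pi/8) = 16.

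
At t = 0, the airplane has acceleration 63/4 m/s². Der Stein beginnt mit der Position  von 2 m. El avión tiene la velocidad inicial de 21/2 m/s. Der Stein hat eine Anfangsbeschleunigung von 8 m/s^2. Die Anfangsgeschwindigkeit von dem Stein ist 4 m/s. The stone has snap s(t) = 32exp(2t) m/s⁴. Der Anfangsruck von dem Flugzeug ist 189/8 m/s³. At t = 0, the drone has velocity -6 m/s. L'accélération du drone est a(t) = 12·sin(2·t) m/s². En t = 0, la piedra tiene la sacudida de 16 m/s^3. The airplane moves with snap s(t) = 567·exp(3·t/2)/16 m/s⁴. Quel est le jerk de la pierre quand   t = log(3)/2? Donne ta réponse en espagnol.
Necesitamos integrar nuestra ecuación del snap s(t) = 32·exp(2·t) 1 vez. Integrando el snap y usando la condición inicial j(0) = 16, obtenemos j(t) = 16·exp(2·t). Tenemos la sacudida j(t) = 16·exp(2·t). Sustituyendo t = log(3)/2: j(log(3)/2) = 48.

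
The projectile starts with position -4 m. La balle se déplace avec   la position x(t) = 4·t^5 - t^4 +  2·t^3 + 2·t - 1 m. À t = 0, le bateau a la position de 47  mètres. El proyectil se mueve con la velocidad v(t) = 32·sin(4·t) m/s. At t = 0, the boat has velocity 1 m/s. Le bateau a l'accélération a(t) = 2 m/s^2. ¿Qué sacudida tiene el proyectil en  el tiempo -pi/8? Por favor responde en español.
Partiendo de la velocidad v(t) = 32·sin(4·t), tomamos 2 derivadas. Derivando la velocidad, obtenemos la aceleración: a(t) = 128·cos(4·t). Tomando d/dt de a(t), encontramos j(t) = -512·sin(4·t). Usando j(t) = -512·sin(4·t) y sustituyendo t = -pi/8, encontramos j = 512.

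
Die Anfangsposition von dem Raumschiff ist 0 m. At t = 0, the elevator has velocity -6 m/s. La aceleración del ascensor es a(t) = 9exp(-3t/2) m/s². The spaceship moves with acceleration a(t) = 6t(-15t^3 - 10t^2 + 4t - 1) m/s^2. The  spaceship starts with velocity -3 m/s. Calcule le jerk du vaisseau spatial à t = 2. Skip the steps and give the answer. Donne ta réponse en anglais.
The answer is -3510.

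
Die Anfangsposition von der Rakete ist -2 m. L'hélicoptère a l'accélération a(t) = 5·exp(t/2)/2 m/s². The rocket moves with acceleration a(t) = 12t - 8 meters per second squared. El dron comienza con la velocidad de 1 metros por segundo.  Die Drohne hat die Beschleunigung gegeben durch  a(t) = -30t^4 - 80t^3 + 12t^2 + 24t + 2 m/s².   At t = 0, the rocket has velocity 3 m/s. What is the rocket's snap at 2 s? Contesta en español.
Debemos derivar nuestra ecuación de la aceleración a(t) = 12·t - 8 2 veces. Derivando la aceleración, obtenemos la sacudida: j(t) = 12. Derivando la sacudida, obtenemos el snap: s(t) = 0. Tenemos el snap s(t) = 0. Sustituyendo t = 2: s(2) = 0.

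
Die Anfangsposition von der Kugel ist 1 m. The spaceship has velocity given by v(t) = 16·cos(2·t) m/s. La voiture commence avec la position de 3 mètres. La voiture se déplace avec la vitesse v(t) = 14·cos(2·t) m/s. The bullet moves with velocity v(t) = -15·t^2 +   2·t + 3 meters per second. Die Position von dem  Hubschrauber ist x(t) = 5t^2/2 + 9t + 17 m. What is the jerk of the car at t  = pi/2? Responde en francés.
Pour résoudre ceci, nous devons prendre 2 dérivées de notre équation de la vitesse v(t) = 14·cos(2·t). En prenant d/dt de v(t), nous trouvons a(t) = -28·sin(2·t). La dérivée de l'accélération donne le jerk: j(t) = -56·cos(2·t). En utilisant j(t) = -56·cos(2·t) et en substituant t = pi/2, nous trouvons j = 56.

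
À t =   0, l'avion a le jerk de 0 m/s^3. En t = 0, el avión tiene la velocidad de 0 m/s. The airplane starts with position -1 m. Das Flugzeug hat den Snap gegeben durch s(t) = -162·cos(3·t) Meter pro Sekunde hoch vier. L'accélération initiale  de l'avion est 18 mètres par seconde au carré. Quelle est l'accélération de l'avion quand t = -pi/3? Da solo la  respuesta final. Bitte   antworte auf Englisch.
The answer is -18.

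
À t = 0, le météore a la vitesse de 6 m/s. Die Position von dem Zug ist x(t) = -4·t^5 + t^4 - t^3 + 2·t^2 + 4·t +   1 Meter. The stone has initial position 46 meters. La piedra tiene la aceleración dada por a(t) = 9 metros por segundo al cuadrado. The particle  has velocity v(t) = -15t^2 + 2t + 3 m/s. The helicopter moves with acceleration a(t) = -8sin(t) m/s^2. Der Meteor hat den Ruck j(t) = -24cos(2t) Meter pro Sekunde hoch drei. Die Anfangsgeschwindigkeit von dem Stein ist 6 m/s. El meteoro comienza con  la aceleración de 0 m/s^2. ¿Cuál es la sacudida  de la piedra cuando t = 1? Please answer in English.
Starting from acceleration a(t) = 9, we take 1 derivative. Differentiating acceleration, we get jerk: j(t) = 0. Using j(t) = 0 and substituting t = 1, we find j = 0.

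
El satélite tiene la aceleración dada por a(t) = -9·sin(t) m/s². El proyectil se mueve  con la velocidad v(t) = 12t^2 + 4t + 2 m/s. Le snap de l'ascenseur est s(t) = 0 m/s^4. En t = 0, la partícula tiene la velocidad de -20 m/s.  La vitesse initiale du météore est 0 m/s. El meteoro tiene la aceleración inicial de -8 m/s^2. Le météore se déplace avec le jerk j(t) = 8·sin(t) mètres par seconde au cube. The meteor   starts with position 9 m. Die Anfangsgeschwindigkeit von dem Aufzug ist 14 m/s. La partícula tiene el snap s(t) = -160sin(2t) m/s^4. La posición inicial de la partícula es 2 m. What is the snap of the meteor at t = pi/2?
Starting from jerk j(t) = 8·sin(t), we take 1 derivative. The derivative of jerk gives snap: s(t) = 8·cos(t). Using s(t) = 8·cos(t) and substituting t = pi/2, we find s = 0.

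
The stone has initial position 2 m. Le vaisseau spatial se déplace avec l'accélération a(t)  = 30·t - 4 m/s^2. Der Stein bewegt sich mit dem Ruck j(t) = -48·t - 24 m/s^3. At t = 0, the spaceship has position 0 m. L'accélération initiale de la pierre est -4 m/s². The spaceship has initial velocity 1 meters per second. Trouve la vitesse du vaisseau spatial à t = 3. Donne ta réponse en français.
Pour résoudre ceci, nous devons prendre 1 primitive de notre équation de l'accélération a(t) = 30·t - 4. La primitive de l'accélération, avec v(0) = 1, donne la vitesse: v(t) = 15·t^2 - 4·t + 1. En utilisant v(t) = 15·t^2 - 4·t + 1 et en substituant t = 3, nous trouvons v = 124.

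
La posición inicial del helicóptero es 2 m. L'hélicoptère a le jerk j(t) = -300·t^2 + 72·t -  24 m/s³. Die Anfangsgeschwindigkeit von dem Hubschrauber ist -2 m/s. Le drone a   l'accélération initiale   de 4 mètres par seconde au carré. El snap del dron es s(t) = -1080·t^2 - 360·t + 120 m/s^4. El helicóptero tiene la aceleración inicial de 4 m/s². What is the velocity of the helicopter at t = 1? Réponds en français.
Nous devons intégrer notre équation du jerk j(t) = -300·t^2 + 72·t - 24 2 fois. En intégrant le jerk et en utilisant la condition initiale a(0) = 4, nous obtenons a(t) = -100·t^3 + 36·t^2 - 24·t + 4. En intégrant l'accélération et en utilisant la condition initiale v(0) = -2, nous obtenons v(t) = -25·t^4 + 12·t^3 - 12·t^2 + 4·t - 2. En utilisant v(t) = -25·t^4 + 12·t^3 - 12·t^2 + 4·t - 2 et en substituant t = 1, nous trouvons v = -23.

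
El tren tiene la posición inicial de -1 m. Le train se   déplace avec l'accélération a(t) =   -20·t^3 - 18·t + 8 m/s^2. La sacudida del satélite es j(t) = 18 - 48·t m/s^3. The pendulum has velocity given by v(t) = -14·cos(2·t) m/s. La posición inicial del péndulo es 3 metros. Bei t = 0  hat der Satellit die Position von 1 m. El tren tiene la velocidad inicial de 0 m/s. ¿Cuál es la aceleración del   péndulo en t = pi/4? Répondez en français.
Pour résoudre ceci, nous devons prendre 1 dérivée de notre équation de la vitesse v(t) = -14·cos(2·t). En prenant d/dt de v(t), nous trouvons a(t) = 28·sin(2·t). Nous avons l'accélération a(t) = 28·sin(2·t). En substituant t = pi/4: a(pi/4) = 28.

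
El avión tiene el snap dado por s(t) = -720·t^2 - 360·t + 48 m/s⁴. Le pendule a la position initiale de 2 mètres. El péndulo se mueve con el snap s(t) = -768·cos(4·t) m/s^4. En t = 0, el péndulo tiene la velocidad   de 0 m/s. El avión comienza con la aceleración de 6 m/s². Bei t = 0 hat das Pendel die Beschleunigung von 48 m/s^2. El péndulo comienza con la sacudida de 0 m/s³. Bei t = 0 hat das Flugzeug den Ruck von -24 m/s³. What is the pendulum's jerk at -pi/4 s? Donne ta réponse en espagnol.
Debemos encontrar la integral de nuestra ecuación del snap s(t) = -768·cos(4·t) 1 vez. Integrando el snap y usando la condición inicial j(0) = 0, obtenemos j(t) = -192·sin(4·t). De la ecuación de la sacudida j(t) = -192·sin(4·t), sustituimos t = -pi/4 para obtener j = 0.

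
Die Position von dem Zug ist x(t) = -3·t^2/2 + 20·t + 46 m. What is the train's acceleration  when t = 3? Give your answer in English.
Starting from position x(t) = -3·t^2/2 + 20·t + 46, we take 2 derivatives. Differentiating position, we get velocity: v(t) = 20 - 3·t. Taking d/dt of v(t), we find a(t) = -3. Using a(t) = -3 and substituting t = 3, we find a = -3.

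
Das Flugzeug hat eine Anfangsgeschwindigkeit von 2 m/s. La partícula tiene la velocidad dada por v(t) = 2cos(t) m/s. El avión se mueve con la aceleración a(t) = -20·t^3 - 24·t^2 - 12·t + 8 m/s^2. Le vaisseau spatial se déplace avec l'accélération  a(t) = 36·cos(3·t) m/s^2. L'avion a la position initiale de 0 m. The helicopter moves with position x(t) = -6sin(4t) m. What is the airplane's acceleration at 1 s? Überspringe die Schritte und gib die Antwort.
At t = 1, a = -48.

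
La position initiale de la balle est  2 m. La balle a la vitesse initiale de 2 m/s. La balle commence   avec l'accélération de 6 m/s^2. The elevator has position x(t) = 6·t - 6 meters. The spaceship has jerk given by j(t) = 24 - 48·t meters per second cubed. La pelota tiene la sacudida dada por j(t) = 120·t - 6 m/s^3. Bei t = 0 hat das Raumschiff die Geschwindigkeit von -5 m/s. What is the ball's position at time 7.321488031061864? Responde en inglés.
We need to integrate our jerk equation j(t) = 120·t - 6 3 times. The antiderivative of jerk, with a(0) = 6, gives acceleration: a(t) = 60·t^2 - 6·t + 6. The antiderivative of acceleration, with v(0) = 2, gives velocity: v(t) = 20·t^3 - 3·t^2 + 6·t + 2. Finding the integral of v(t) and using x(0) = 2: x(t) = 5·t^4 - t^3 + 3·t^2 + 2·t + 2. From the given position equation x(t) = 5·t^4 - t^3 + 3·t^2 + 2·t + 2, we substitute t = 7.321488031061864 to get x = 14152.0374373232.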